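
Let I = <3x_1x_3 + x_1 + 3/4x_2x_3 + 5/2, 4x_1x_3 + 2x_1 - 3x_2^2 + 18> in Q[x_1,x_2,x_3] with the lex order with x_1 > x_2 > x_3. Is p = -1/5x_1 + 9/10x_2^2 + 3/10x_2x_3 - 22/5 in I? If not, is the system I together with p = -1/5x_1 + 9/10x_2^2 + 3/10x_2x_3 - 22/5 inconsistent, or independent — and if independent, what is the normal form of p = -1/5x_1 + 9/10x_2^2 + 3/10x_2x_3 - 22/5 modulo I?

First compute the reduced Gröbner basis of I by Buchberger's algorithm.
f_1 = 3x_1x_3 + x_1 + 3/4x_2x_3 + 5/2, LT = x_1x_3.
f_2 = 4x_1x_3 + 2x_1 - 3x_2^2 + 18, LT = x_1x_3.

S(f_1,f_2): lcm = x_1x_3. S = -1/6x_1 + 3/4x_2^2 + 1/4x_2x_3 - 11/3.
  leading term x_1: no divisor's leading term divides it; move -1/6x_1 to the remainder.
  leading term x_2^2: no divisor's leading term divides it; move 3/4x_2^2 to the remainder.
  leading term x_2x_3: no divisor's leading term divides it; move 1/4x_2x_3 to the remainder.
  leading term 1: no divisor's leading term divides it; move -11/3 to the remainder.
  remainder -1/6x_1 + 3/4x_2^2 + 1/4x_2x_3 - 11/3 ≠ 0; add h_3 = -1/6x_1 + 3/4x_2^2 + 1/4x_2x_3 - 11/3 to the basis.

S(f_1,h_3): lcm = x_1x_3. S = 1/3x_1 + 9/2x_2^2x_3 + 3/2x_2x_3^2 + 1/4x_2x_3 - 22x_3 + 5/6.
  leading term x_1: subtract (-2)·h_3 from 1/3x_1 + 9/2x_2^2x_3 + 3/2x_2x_3^2 + 1/4x_2x_3 - 22x_3 + 5/6 → 9/2x_2^2x_3 + 3/2x_2^2 + 3/2x_2x_3^2 + 3/4x_2x_3 - 22x_3 - 13/2
  leading term x_2^2x_3: no divisor's leading term divides it; move 9/2x_2^2x_3 to the remainder.
  leading term x_2^2: no divisor's leading term divides it; move 3/2x_2^2 to the remainder.
  leading term x_2x_3^2: no divisor's leading term divides it; move 3/2x_2x_3^2 to the remainder.
  leading term x_2x_3: no divisor's leading term divides it; move 3/4x_2x_3 to the remainder.
  leading term x_3: no divisor's leading term divides it; move -22x_3 to the remainder.
  leading term 1: no divisor's leading term divides it; move -13/2 to the remainder.
  remainder 9/2x_2^2x_3 + 3/2x_2^2 + 3/2x_2x_3^2 + 3/4x_2x_3 - 22x_3 - 13/2 ≠ 0; add h_4 = 9/2x_2^2x_3 + 3/2x_2^2 + 3/2x_2x_3^2 + 3/4x_2x_3 - 22x_3 - 13/2 to the basis.

The other S-polynomials (S(f_2,h_3), S(f_1,h_4), S(f_2,h_4), S(h_3,h_4)) all reduce to 0 modulo the current basis, so we have a Gröbner basis.
Inter-reduce: drop elements whose leading term is divisible by another's, tail-reduce, and make monic.
Reduced Gröbner basis: {x_1 - 9/2x_2^2 - 3/2x_2x_3 + 22, x_2^2x_3 + 1/3x_2^2 + 1/3x_2x_3^2 + 1/6x_2x_3 - 44/9x_3 - 13/9}.
Label its elements g_1 = x_1 - 9/2x_2^2 - 3/2x_2x_3 + 22, g_2 = x_2^2x_3 + 1/3x_2^2 + 1/3x_2x_3^2 + 1/6x_2x_3 - 44/9x_3 - 13/9.

Reduce p = -1/5x_1 + 9/10x_2^2 + 3/10x_2x_3 - 22/5 modulo G:
  leading term x_1: subtract (-1/5)·g_1 from -1/5x_1 + 9/10x_2^2 + 3/10x_2x_3 - 22/5 → 0
  normal form = 0.
Since the normal form is 0, p ∈ I.

-1/5x_1 + 9/10x_2^2 + 3/10x_2x_3 - 22/5 lies in I (it reduces to 0).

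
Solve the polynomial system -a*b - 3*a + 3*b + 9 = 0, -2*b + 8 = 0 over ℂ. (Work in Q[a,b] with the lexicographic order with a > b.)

{(3, 4)}

Compute a lex Gröbner basis by Buchberger's algorithm.
f_1 = -a*b - 3*a + 3*b + 9, LT = a*b.
f_2 = -2*b + 8, LT = b.

S(f_1,f_2): lcm = a*b. S = 7*a - 3*b - 9.
  reduce S modulo (f_1, f_2):
  remainder 7*a - 21 ≠ 0; add h_3 = 7*a - 21 to the basis.

The other S-polynomials (S(f_1,h_3), S(f_2,h_3)) all reduce to 0 modulo the current basis, so we have a Gröbner basis.
Inter-reduce: drop elements whose leading term is divisible by another's, tail-reduce, and make monic.
Reduced Gröbner basis: {a - 3, b - 4}.

Since the basis is lex-ordered, b - 4 is univariate in b. Its roots are {4}. Back-substituting each root into the other basis elements fixes the other coordinates.
  b = 4: the earlier basis element becomes a - 3 = 0, giving a = 3 — point (3, 4).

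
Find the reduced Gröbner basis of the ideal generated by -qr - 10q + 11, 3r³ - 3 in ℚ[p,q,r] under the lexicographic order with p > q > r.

G = {q - 1/91r² + 10/91r - 100/91, r³ - 1}

Buchberger's algorithm terminates because the ascending chain of leading-term ideals stabilizes.

f_1 = -qr - 10q + 11, LT = qr.
f_2 = 3r³ - 3, LT = r³.

S(f_1,f_2): lcm = qr³. S = 10qr² + q - 11r².
  reduce S modulo (f_1, f_2):
  remainder 1001q - 11r² + 110r - 1100 ≠ 0; add g_3 = 1001q - 11r² + 110r - 1100 to the basis.

The other S-polynomials (S(f_1,g_3), S(f_2,g_3)) all reduce to 0 modulo the current basis, so we have a Gröbner basis.
Inter-reduce: drop elements whose leading term is divisible by another's, tail-reduce, and make monic.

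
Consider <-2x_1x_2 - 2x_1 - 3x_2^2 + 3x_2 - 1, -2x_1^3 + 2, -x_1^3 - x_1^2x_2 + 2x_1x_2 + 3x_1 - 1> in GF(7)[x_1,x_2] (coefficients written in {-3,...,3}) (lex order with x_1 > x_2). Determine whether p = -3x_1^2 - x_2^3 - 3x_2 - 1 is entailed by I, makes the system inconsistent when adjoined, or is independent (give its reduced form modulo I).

-3x_1^2 - x_2^3 - 3x_2 - 1 lies in I (it reduces to 0).

First compute the reduced Gröbner basis of I by Buchberger's algorithm.
f_1 = -2x_1x_2 - 2x_1 - 3x_2^2 + 3x_2 - 1, LT = x_1x_2.
f_2 = -2x_1^3 + 2, LT = x_1^3.
f_3 = -x_1^3 - x_1^2x_2 + 2x_1x_2 + 3x_1 - 1, LT = x_1^3.

S(f_1,f_2): lcm = x_1^3x_2. S = x_1^3 - 2x_1^2x_2^2 + 2x_1^2x_2 - 3x_1^2 + x_2.
  reduce S modulo (f_1, f_2, f_3):
  remainder -x_2^4 - 2x_2^3 + x_2^2 - 3x_2 + 2 ≠ 0; add h_4 = -x_2^4 - 2x_2^3 + x_2^2 - 3x_2 + 2 to the basis.

S(f_1,f_3): lcm = x_1^3x_2. S = x_1^3 - 3x_1^2x_2^2 + 2x_1^2x_2 - 3x_1^2 + 2x_1x_2^2 + 3x_1x_2 - x_2.
  reduce S modulo (f_1, f_2, f_3, h_4):
  remainder -x_1^2 - x_1 + 3x_2^2 - 2x_2 - 3 ≠ 0; add h_5 = -x_1^2 - x_1 + 3x_2^2 - 2x_2 - 3 to the basis.

S(f_2,f_3): lcm = x_1^3. S = -x_1^2x_2 + 2x_1x_2 + 3x_1 - 2.
  reduce S modulo (f_1, f_2, f_3, h_4, h_5):
  remainder 3x_2^3 - 2x_2^2 + x_2 - 1 ≠ 0; add h_6 = 3x_2^3 - 2x_2^2 + x_2 - 1 to the basis.

S(f_1,h_5): lcm = x_1^2x_2. S = x_1^2 - 2x_1x_2^2 + x_1x_2 - 3x_1 + 3x_2^3 - 2x_2^2 - 3x_2.
  reduce S modulo (f_1, f_2, f_3, h_4, h_5, h_6):
  remainder x_2^2 + 2x_2 + 1 ≠ 0; add h_7 = x_2^2 + 2x_2 + 1 to the basis.

S(f_2,h_5): lcm = x_1^3. S = -x_1^2 + 3x_1x_2^2 - 2x_1x_2 - 3x_1 - 1.
  reduce S modulo (f_1, f_2, f_3, h_4, h_5, h_6, h_7):
  remainder 3x_1 - 3 ≠ 0; add h_8 = 3x_1 - 3 to the basis.

S(f_2,h_8): lcm = x_1^3. S = x_1^2 - 1.
  reduce S modulo (f_1, f_2, f_3, h_4, h_5, h_6, h_7, h_8):
  remainder -x_2 - 1 ≠ 0; add h_9 = -x_2 - 1 to the basis.

The other S-polynomials (S(f_1,h_4), S(f_2,h_4), S(f_3,h_4), S(f_3,h_5), S(h_4,h_5), S(f_1,h_6), S(f_2,h_6), S(f_3,h_6), S(h_4,h_6), S(h_5,h_6), S(f_1,h_7), S(f_2,h_7), S(f_3,h_7), S(h_4,h_7), S(h_5,h_7), S(h_6,h_7), S(f_1,h_8), S(f_3,h_8), S(h_4,h_8), S(h_5,h_8), S(h_6,h_8), S(h_7,h_8), S(f_1,h_9), S(f_2,h_9), S(f_3,h_9), S(h_4,h_9), S(h_5,h_9), S(h_6,h_9), S(h_7,h_9), S(h_8,h_9)) all reduce to 0 modulo the current basis, so we have a Gröbner basis.
Inter-reduce: drop elements whose leading term is divisible by another's, tail-reduce, and make monic.
Reduced Gröbner basis: {x_1 - 1, x_2 + 1}.
Label its elements g_1 = x_1 - 1, g_2 = x_2 + 1.

Reduce p = -3x_1^2 - x_2^3 - 3x_2 - 1 modulo G:
  leading term x_1^2: subtract (-3x_1)·g_1 from -3x_1^2 - x_2^3 - 3x_2 - 1 → -3x_1 - x_2^3 - 3x_2 - 1
  leading term x_1: subtract (-3)·g_1 from -3x_1 - x_2^3 - 3x_2 - 1 → -x_2^3 - 3x_2 + 3
  leading term x_2^3: subtract (-x_2^2)·g_2 from -x_2^3 - 3x_2 + 3 → x_2^2 - 3x_2 + 3
  leading term x_2^2: subtract (x_2)·g_2 from x_2^2 - 3x_2 + 3 → 3x_2 + 3
  leading term x_2: subtract (3)·g_2 from 3x_2 + 3 → 0
  normal form = 0.
Since the normal form is 0, p ∈ I.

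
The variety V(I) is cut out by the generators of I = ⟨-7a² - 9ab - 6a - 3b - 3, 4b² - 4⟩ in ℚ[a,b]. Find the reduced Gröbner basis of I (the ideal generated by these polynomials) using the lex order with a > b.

f_1 = -7a² - 9ab - 6a - 3b - 3, LT = a².
f_2 = 4b² - 4, LT = b².

The S-polynomials (S(f_1,f_2)) all reduce to 0 modulo the current basis, so we have a Gröbner basis.

G = {a² + 9/7ab + 6/7a + 3/7b + 3/7, b² - 1}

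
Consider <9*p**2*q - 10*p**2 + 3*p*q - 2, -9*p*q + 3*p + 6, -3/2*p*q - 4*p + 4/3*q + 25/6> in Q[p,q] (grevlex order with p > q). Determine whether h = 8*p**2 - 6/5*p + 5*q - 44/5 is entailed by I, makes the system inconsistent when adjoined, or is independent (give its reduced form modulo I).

First compute the reduced Gröbner basis of I by Buchberger's algorithm.
f_1 = 9*p**2*q - 10*p**2 + 3*p*q - 2, LT = p**2*q.
f_2 = -9*p*q + 3*p + 6, LT = p*q.
f_3 = -3/2*p*q - 4*p + 4/3*q + 25/6, LT = p*q.

S(f_1,f_2): lcm = p**2*q. S = -7/9*p**2 + 1/3*p*q + 2/3*p - 2/9.
  reduce S modulo (f_1, f_2, f_3):
  remainder -7/9*p**2 + 7/9*p ≠ 0; add k_4 = -7/9*p**2 + 7/9*p to the basis.

S(f_1,f_3): lcm = p**2*q. S = -34/9*p**2 + 11/9*p*q + 25/9*p - 2/9.
  reduce S modulo (f_1, f_2, f_3, k_4):
  remainder -16/27*p + 16/27 ≠ 0; add k_5 = -16/27*p + 16/27 to the basis.

S(f_2,f_3): lcm = p*q. S = -3*p + 8/9*q + 19/9.
  reduce S modulo (f_1, f_2, f_3, k_4, k_5):
  remainder 8/9*q - 8/9 ≠ 0; add k_6 = 8/9*q - 8/9 to the basis.

The other S-polynomials (S(f_1,k_4), S(f_2,k_4), S(f_3,k_4), S(f_1,k_5), S(f_2,k_5), S(f_3,k_5), S(k_4,k_5), S(f_1,k_6), S(f_2,k_6), S(f_3,k_6), S(k_4,k_6), S(k_5,k_6)) all reduce to 0 modulo the current basis, so we have a Gröbner basis.
Inter-reduce: drop elements whose leading term is divisible by another's, tail-reduce, and make monic.
Reduced Gröbner basis: {p - 1, q - 1}.
Label its elements g_1 = p - 1, g_2 = q - 1.

Reduce h = 8*p**2 - 6/5*p + 5*q - 44/5 modulo G:
  leading term p**2: subtract (8*p)·g_1 from 8*p**2 - 6/5*p + 5*q - 44/5 → 34/5*p + 5*q - 44/5
  leading term p: subtract (34/5)·g_1 from 34/5*p + 5*q - 44/5 → 5*q - 2
  leading term q: subtract (5)·g_2 from 5*q - 2 → 3
  leading term 1: no divisor's leading term divides it; move 3 to the remainder.
  normal form = 3.
The normal form is nonzero, so h ∉ I. Since h minus its normal form lies in I, I + (h) = I + (r) where r = 3; decide whether this ideal is the whole ring.
Here r = 3 is a nonzero constant, hence a unit: 1 ∈ I + (h), the Gröbner basis of I + (h) is {1}, and the enlarged system has no common solution — adjoining h is inconsistent.

Adjoining 8*p**2 - 6/5*p + 5*q - 44/5 makes the ideal the whole ring: the system is inconsistent.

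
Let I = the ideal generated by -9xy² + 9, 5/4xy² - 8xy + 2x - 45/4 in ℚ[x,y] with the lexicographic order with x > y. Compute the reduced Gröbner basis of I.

f_1 = -9xy² + 9, LT = xy².
f_2 = 5/4xy² - 8xy + 2x - 45/4, LT = xy².

S(f_1,f_2): lcm = xy². S = 32/5xy - 8/5x + 8.
  leading term xy: no divisor's leading term divides it; move 32/5xy to the remainder.
  leading term x: no divisor's leading term divides it; move -8/5x to the remainder.
  leading term 1: no divisor's leading term divides it; move 8 to the remainder.
  remainder 32/5xy - 8/5x + 8 ≠ 0; add g_3 = 32/5xy - 8/5x + 8 to the basis.

S(f_1,g_3): lcm = xy². S = ¼xy - 5/4y - 1.
  leading term xy: subtract (5/128)·g_3 from ¼xy - 5/4y - 1 → 1/16x - 5/4y - 21/16
  leading term x: no divisor's leading term divides it; move 1/16x to the remainder.
  leading term y: no divisor's leading term divides it; move -5/4y to the remainder.
  leading term 1: no divisor's leading term divides it; move -21/16 to the remainder.
  remainder 1/16x - 5/4y - 21/16 ≠ 0; add g_4 = 1/16x - 5/4y - 21/16 to the basis.

S(f_2,g_3): lcm = xy². S = -123/20xy + 8/5x - 5/4y - 9.
  leading term xy: subtract (-123/128)·g_3 from -123/20xy + 8/5x - 5/4y - 9 → 1/16x - 5/4y - 21/16
  leading term x: subtract (1)·g_4 from 1/16x - 5/4y - 21/16 → 0
  remainder 0.

S(f_1,g_4): lcm = xy². S = 20y³ + 21y² - 1.
  leading term y³: no divisor's leading term divides it; move 20y³ to the remainder.
  leading term y²: no divisor's leading term divides it; move 21y² to the remainder.
  leading term 1: no divisor's leading term divides it; move -1 to the remainder.
  remainder 20y³ + 21y² - 1 ≠ 0; add g_5 = 20y³ + 21y² - 1 to the basis.

S(f_2,g_4): lcm = xy². S = -32/5xy + 8/5x + 20y³ + 21y² - 9.
  leading term xy: subtract (-1)·g_3 from -32/5xy + 8/5x + 20y³ + 21y² - 9 → 20y³ + 21y² - 1
  leading term y³: subtract (1)·g_5 from 20y³ + 21y² - 1 → 0
  remainder 0.

S(g_3,g_4): lcm = xy. S = -¼x + 20y² + 21y + 5/4.
  leading term x: subtract (-4)·g_4 from -¼x + 20y² + 21y + 5/4 → 20y² + 16y - 4
  leading term y²: no divisor's leading term divides it; move 20y² to the remainder.
  leading term y: no divisor's leading term divides it; move 16y to the remainder.
  leading term 1: no divisor's leading term divides it; move -4 to the remainder.
  remainder 20y² + 16y - 4 ≠ 0; add g_6 = 20y² + 16y - 4 to the basis.

S(f_1,g_5): lcm = xy³. S = -21/20xy² + 1/20x - y.
  leading term xy²: subtract (7/60)·f_1 from -21/20xy² + 1/20x - y → 1/20x - y - 21/20
  leading term x: subtract (⅘)·g_4 from 1/20x - y - 21/20 → 0
  remainder 0.

S(f_2,g_5): lcm = xy³. S = -149/20xy² + 8/5xy + 1/20x - 9y.
  leading term xy²: subtract (149/180)·f_1 from -149/20xy² + 8/5xy + 1/20x - 9y → 8/5xy + 1/20x - 9y - 149/20
  leading term xy: subtract (¼)·g_3 from 8/5xy + 1/20x - 9y - 149/20 → 9/20x - 9y - 189/20
  leading term x: subtract (36/5)·g_4 from 9/20x - 9y - 189/20 → 0
  remainder 0.

S(g_3,g_5): lcm = xy³. S = -13/10xy² + 1/20x + 5/4y².
  leading term xy²: subtract (13/90)·f_1 from -13/10xy² + 1/20x + 5/4y² → 1/20x + 5/4y² - 13/10
  leading term x: subtract (⅘)·g_4 from 1/20x + 5/4y² - 13/10 → 5/4y² + y - ¼
  leading term y²: subtract (1/16)·g_6 from 5/4y² + y - ¼ → 0
  remainder 0.

S(g_4,g_5): leading monomials are coprime, so the S-polynomial reduces to 0 (Buchberger's first criterion).
S(f_1,g_6): lcm = xy². S = -⅘xy + ⅕x - 1.
  leading term xy: subtract (-⅛)·g_3 from -⅘xy + ⅕x - 1 → 0
  remainder 0.

S(f_2,g_6): lcm = xy². S = -36/5xy + 9/5x - 9.
  leading term xy: subtract (-9/8)·g_3 from -36/5xy + 9/5x - 9 → 0
  remainder 0.

S(g_3,g_6): lcm = xy². S = -21/20xy + ⅕x + 5/4y.
  leading term xy: subtract (-21/128)·g_3 from -21/20xy + ⅕x + 5/4y → -1/16x + 5/4y + 21/16
  leading term x: subtract (-1)·g_4 from -1/16x + 5/4y + 21/16 → 0
  remainder 0.

S(g_4,g_6): leading monomials are coprime, so the S-polynomial reduces to 0 (Buchberger's first criterion).
S(g_5,g_6): lcm = y³. S = ¼y² + ⅕y - 1/20.
  leading term y²: subtract (1/80)·g_6 from ¼y² + ⅕y - 1/20 → 0
  remainder 0.

Every S-polynomial of the final basis reduces to 0, so we have a Gröbner basis.
Inter-reduce: drop elements whose leading term is divisible by another's, tail-reduce, and make monic.

G = {x - 20y - 21, y² + ⅘y - ⅕}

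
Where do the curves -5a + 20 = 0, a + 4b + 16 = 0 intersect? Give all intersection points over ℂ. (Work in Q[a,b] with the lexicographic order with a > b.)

Compute a lex Gröbner basis by Buchberger's algorithm.
f_1 = -5a + 20, LT = a.
f_2 = a + 4b + 16, LT = a.

S(f_1,f_2): lcm = a. S = -4b - 20.
  reduce S modulo (f_1, f_2):
  remainder -4b - 20 ≠ 0; add h_3 = -4b - 20 to the basis.

The other S-polynomials (S(f_1,h_3), S(f_2,h_3)) all reduce to 0 modulo the current basis, so we have a Gröbner basis.
Inter-reduce: drop elements whose leading term is divisible by another's, tail-reduce, and make monic.
Reduced Gröbner basis: {a - 4, b + 5}.

The lex basis is triangular: the last element involves only b. Solving b + 5 = 0 gives b ∈ {-5}; substituting each value into the earlier elements determines the remaining variables.
  b = -5: the earlier basis element becomes a - 4 = 0, giving a = 4 — point (4, -5).

{(4, -5)}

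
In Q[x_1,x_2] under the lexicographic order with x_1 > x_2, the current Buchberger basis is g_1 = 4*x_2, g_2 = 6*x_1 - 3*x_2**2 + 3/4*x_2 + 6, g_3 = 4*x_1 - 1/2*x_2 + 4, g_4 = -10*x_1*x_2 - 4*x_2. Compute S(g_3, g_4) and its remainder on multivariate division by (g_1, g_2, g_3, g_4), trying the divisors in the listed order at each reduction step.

S(g_3, g_4) = -1/8*x_2**2 + 3/5*x_2; remainder on division = 0.

lcm(LM(g_3), LM(g_4)) = x_1*x_2.
S = (lcm/LT(g_3))·g_3 − (lcm/LT(g_4))·g_4 = -1/8*x_2**2 + 3/5*x_2.
Reduce S modulo (g_1, g_2, g_3, g_4) in that order:
  leading term x_2**2: subtract (-1/32*x_2)·g_1 from -1/8*x_2**2 + 3/5*x_2 → 3/5*x_2
  leading term x_2: subtract (3/20)·g_1 from 3/5*x_2 → 0
The remainder is 0, so this S-polynomial contributes no new basis element.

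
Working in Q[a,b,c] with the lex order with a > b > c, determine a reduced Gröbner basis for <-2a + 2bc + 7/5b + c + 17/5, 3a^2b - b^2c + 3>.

f_1 = -2a + 2bc + 7/5b + c + 17/5, LT = a.
f_2 = 3a^2b - b^2c + 3, LT = a^2b.

S(f_1,f_2): lcm = a^2b. S = -ab^2c - 7/10ab^2 - 1/2abc - 17/10ab + 1/3b^2c - 1.
  reduce S modulo (f_1, f_2):
  remainder -b^3c^2 - 7/5b^3c - 49/100b^3 - b^2c^2 - 113/30b^2c - 119/50b^2 - 1/4bc^2 - 17/10bc - 289/100b - 1 ≠ 0; add g_3 = -b^3c^2 - 7/5b^3c - 49/100b^3 - b^2c^2 - 113/30b^2c - 119/50b^2 - 1/4bc^2 - 17/10bc - 289/100b - 1 to the basis.

The other S-polynomials (S(f_1,g_3), S(f_2,g_3)) all reduce to 0 modulo the current basis, so we have a Gröbner basis.
Inter-reduce: drop elements whose leading term is divisible by another's, tail-reduce, and make monic.

G = {a - bc - 7/10b - 1/2c - 17/10, b^3c^2 + 7/5b^3c + 49/100b^3 + b^2c^2 + 113/30b^2c + 119/50b^2 + 1/4bc^2 + 17/10bc + 289/100b + 1}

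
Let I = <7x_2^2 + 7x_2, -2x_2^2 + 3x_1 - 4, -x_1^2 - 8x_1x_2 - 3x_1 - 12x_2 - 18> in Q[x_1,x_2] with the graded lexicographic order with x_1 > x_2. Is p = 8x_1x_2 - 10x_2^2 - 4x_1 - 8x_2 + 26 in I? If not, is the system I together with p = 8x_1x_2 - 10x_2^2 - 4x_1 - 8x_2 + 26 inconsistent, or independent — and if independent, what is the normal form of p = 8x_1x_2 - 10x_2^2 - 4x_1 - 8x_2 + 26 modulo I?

First compute the reduced Gröbner basis of I by Buchberger's algorithm.
f_1 = 7x_2^2 + 7x_2, LT = x_2^2.
f_2 = -2x_2^2 + 3x_1 - 4, LT = x_2^2.
f_3 = -x_1^2 - 8x_1x_2 - 3x_1 - 12x_2 - 18, LT = x_1^2.

S(f_1,f_2): lcm = x_2^2. S = 3/2x_1 + x_2 - 2.
  leading term x_1: no divisor's leading term divides it; move 3/2x_1 to the remainder.
  leading term x_2: no divisor's leading term divides it; move x_2 to the remainder.
  leading term 1: no divisor's leading term divides it; move -2 to the remainder.
  remainder 3/2x_1 + x_2 - 2 ≠ 0; add h_4 = 3/2x_1 + x_2 - 2 to the basis.

S(f_3,h_4): lcm = x_1^2. S = 22/3x_1x_2 + 13/3x_1 + 12x_2 + 18.
  leading term x_1x_2: subtract (44/9x_2)·h_4 from 22/3x_1x_2 + 13/3x_1 + 12x_2 + 18 → -44/9x_2^2 + 13/3x_1 + 196/9x_2 + 18
  leading term x_2^2: subtract (-44/63)·f_1 from -44/9x_2^2 + 13/3x_1 + 196/9x_2 + 18 → 13/3x_1 + 80/3x_2 + 18
  leading term x_1: subtract (26/9)·h_4 from 13/3x_1 + 80/3x_2 + 18 → 214/9x_2 + 214/9
  leading term x_2: no divisor's leading term divides it; move 214/9x_2 to the remainder.
  leading term 1: no divisor's leading term divides it; move 214/9 to the remainder.
  remainder 214/9x_2 + 214/9 ≠ 0; add h_5 = 214/9x_2 + 214/9 to the basis.

The other S-polynomials (S(f_1,f_3), S(f_2,f_3), S(f_1,h_4), S(f_2,h_4), S(f_1,h_5), S(f_2,h_5), S(f_3,h_5), S(h_4,h_5)) all reduce to 0 modulo the current basis, so we have a Gröbner basis.
Inter-reduce: drop elements whose leading term is divisible by another's, tail-reduce, and make monic.
Reduced Gröbner basis: {x_1 - 2, x_2 + 1}.
Label its elements g_1 = x_1 - 2, g_2 = x_2 + 1.

Reduce p = 8x_1x_2 - 10x_2^2 - 4x_1 - 8x_2 + 26 modulo G:
  leading term x_1x_2: subtract (8x_2)·g_1 from 8x_1x_2 - 10x_2^2 - 4x_1 - 8x_2 + 26 → -10x_2^2 - 4x_1 + 8x_2 + 26
  leading term x_2^2: subtract (-10x_2)·g_2 from -10x_2^2 - 4x_1 + 8x_2 + 26 → -4x_1 + 18x_2 + 26
  leading term x_1: subtract (-4)·g_1 from -4x_1 + 18x_2 + 26 → 18x_2 + 18
  leading term x_2: subtract (18)·g_2 from 18x_2 + 18 → 0
  normal form = 0.
Since the normal form is 0, p ∈ I.

Ideal membership is decidable via reduction modulo a Gröbner basis.

8x_1x_2 - 10x_2^2 - 4x_1 - 8x_2 + 26 lies in I (it reduces to 0).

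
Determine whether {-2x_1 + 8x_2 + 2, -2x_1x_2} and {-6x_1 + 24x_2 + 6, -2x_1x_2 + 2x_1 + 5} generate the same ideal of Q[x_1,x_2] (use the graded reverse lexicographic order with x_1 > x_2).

Two ideals are equal iff their reduced Gröbner bases coincide (the reduced basis is unique for a fixed ordering).
Buchberger on the first generating set:
f_1 = -2x_1 + 8x_2 + 2, LT = x_1.
f_2 = -2x_1x_2, LT = x_1x_2.

S(f_1,f_2): lcm = x_1x_2. S = -4x_2^2 - x_2.
  leading term x_2^2: no divisor's leading term divides it; move -4x_2^2 to the remainder.
  leading term x_2: no divisor's leading term divides it; move -x_2 to the remainder.
  remainder -4x_2^2 - x_2 ≠ 0; add g_3 = -4x_2^2 - x_2 to the basis.

The other S-polynomials (S(f_1,g_3), S(f_2,g_3)) all reduce to 0 modulo the current basis, so we have a Gröbner basis.
Inter-reduce: drop elements whose leading term is divisible by another's, tail-reduce, and make monic.
Reduced Gröbner basis: {x_2^2 + 1/4x_2, x_1 - 4x_2 - 1}.

Buchberger on the second generating set:
h_1 = -6x_1 + 24x_2 + 6, LT = x_1.
h_2 = -2x_1x_2 + 2x_1 + 5, LT = x_1x_2.

S(h_1,h_2): lcm = x_1x_2. S = -4x_2^2 + x_1 - x_2 + 5/2.
  leading term x_2^2: no divisor's leading term divides it; move -4x_2^2 to the remainder.
  leading term x_1: subtract (-1/6)·h_1 from x_1 - x_2 + 5/2 → 3x_2 + 7/2
  leading term x_2: no divisor's leading term divides it; move 3x_2 to the remainder.
  leading term 1: no divisor's leading term divides it; move 7/2 to the remainder.
  remainder -4x_2^2 + 3x_2 + 7/2 ≠ 0; add k_3 = -4x_2^2 + 3x_2 + 7/2 to the basis.

The other S-polynomials (S(h_1,k_3), S(h_2,k_3)) all reduce to 0 modulo the current basis, so we have a Gröbner basis.
Inter-reduce: drop elements whose leading term is divisible by another's, tail-reduce, and make monic.
Reduced Gröbner basis: {x_2^2 - 3/4x_2 - 7/8, x_1 - 4x_2 - 1}.

The bases are distinct; the ideals are different.

No, the ideals differ.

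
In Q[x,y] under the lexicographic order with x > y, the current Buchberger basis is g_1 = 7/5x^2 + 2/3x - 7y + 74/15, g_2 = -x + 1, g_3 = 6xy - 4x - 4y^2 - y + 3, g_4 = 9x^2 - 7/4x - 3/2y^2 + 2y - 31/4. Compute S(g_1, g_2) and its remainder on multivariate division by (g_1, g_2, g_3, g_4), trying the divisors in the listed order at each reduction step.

S(g_1, g_2) = 31/21x - 5y + 74/21; remainder on division = -5y + 5.

lcm(LM(g_1), LM(g_2)) = x^2.
S = (lcm/LT(g_1))·g_1 − (lcm/LT(g_2))·g_2 = 31/21x - 5y + 74/21.
Reduce S modulo (g_1, g_2, g_3, g_4) in that order:
  leading term x: subtract (-31/21)·g_2 from 31/21x - 5y + 74/21 → -5y + 5
  leading term y: no divisor's leading term divides it; move -5y to the remainder.
  leading term 1: no divisor's leading term divides it; move 5 to the remainder.
The remainder -5y + 5 is nonzero, so it would be added as the next basis element.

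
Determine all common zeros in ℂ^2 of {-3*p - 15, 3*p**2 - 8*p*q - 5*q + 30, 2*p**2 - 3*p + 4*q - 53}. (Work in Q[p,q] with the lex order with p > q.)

{(-5, -3)}

Compute a lex Gröbner basis by Buchberger's algorithm.
f_1 = -3*p - 15, LT = p.
f_2 = 3*p**2 - 8*p*q - 5*q + 30, LT = p**2.
f_3 = 2*p**2 - 3*p + 4*q - 53, LT = p**2.

S(f_1,f_2): lcm = p**2. S = 8/3*p*q + 5*p + 5/3*q - 10.
  reduce S modulo (f_1, f_2, f_3):
  remainder -35/3*q - 35 ≠ 0; add h_4 = -35/3*q - 35 to the basis.

The other S-polynomials (S(f_1,f_3), S(f_2,f_3), S(f_1,h_4), S(f_2,h_4), S(f_3,h_4)) all reduce to 0 modulo the current basis, so we have a Gröbner basis.
Inter-reduce: drop elements whose leading term is divisible by another's, tail-reduce, and make monic.
Reduced Gröbner basis: {p + 5, q + 3}.

From the last basis element, q + 3 = 0, so q takes values in {-3}. Each choice, substituted upward through the basis, yields the corresponding point(s) of the solution set.
  q = -3: the earlier basis element becomes p + 5 = 0, giving p = -5 — point (-5, -3).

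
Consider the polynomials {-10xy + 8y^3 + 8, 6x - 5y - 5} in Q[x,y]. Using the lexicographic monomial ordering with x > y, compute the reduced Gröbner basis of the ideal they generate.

f_1 = -10xy + 8y^3 + 8, LT = xy.
f_2 = 6x - 5y - 5, LT = x.

S(f_1,f_2): lcm = xy. S = -4/5y^3 + 5/6y^2 + 5/6y - 4/5.
  leading term y^3: no divisor's leading term divides it; move -4/5y^3 to the remainder.
  leading term y^2: no divisor's leading term divides it; move 5/6y^2 to the remainder.
  leading term y: no divisor's leading term divides it; move 5/6y to the remainder.
  leading term 1: no divisor's leading term divides it; move -4/5 to the remainder.
  remainder -4/5y^3 + 5/6y^2 + 5/6y - 4/5 ≠ 0; add g_3 = -4/5y^3 + 5/6y^2 + 5/6y - 4/5 to the basis.

The other S-polynomials (S(f_1,g_3), S(f_2,g_3)) all reduce to 0 modulo the current basis, so we have a Gröbner basis.
Inter-reduce: drop elements whose leading term is divisible by another's, tail-reduce, and make monic.

G = {x - 5/6y - 5/6, y^3 - 25/24y^2 - 25/24y + 1}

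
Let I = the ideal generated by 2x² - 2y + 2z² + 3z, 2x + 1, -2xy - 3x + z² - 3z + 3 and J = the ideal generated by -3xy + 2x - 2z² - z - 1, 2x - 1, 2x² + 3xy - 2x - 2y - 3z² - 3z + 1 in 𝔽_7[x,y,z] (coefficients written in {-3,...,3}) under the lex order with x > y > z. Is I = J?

For a fixed monomial order, each ideal has a unique reduced Gröbner basis; comparing bases decides equality.
Buchberger on the first generating set:
f_1 = 2x² - 2y + 2z² + 3z, LT = x².
f_2 = 2x + 1, LT = x.
f_3 = -2xy - 3x + z² - 3z + 3, LT = xy.

S(f_1,f_2): lcm = x². S = 3x - y + z² - 2z.
  leading term x: subtract (-2)·f_2 from 3x - y + z² - 2z → -y + z² - 2z + 2
  leading term y: no divisor's leading term divides it; move -y to the remainder.
  leading term z²: no divisor's leading term divides it; move z² to the remainder.
  leading term z: no divisor's leading term divides it; move -2z to the remainder.
  leading term 1: no divisor's leading term divides it; move 2 to the remainder.
  remainder -y + z² - 2z + 2 ≠ 0; add g_4 = -y + z² - 2z + 2 to the basis.

S(f_1,f_3): lcm = x²y. S = 2x² - 3xz² + 2xz - 2x - y² + yz² - 2yz.
  leading term x²: subtract (1)·f_1 from 2x² - 3xz² + 2xz - 2x - y² + yz² - 2yz → -3xz² + 2xz - 2x - y² + yz² - 2yz + 2y - 2z² - 3z
  leading term xz²: subtract (2z²)·f_2 from -3xz² + 2xz - 2x - y² + yz² - 2yz + 2y - 2z² - 3z → 2xz - 2x - y² + yz² - 2yz + 2y + 3z² - 3z
  leading term xz: subtract (z)·f_2 from 2xz - 2x - y² + yz² - 2yz + 2y + 3z² - 3z → -2x - y² + yz² - 2yz + 2y + 3z² + 3z
  leading term x: subtract (-1)·f_2 from -2x - y² + yz² - 2yz + 2y + 3z² + 3z → -y² + yz² - 2yz + 2y + 3z² + 3z + 1
  leading term y²: subtract (y)·g_4 from -y² + yz² - 2yz + 2y + 3z² + 3z + 1 → 3z² + 3z + 1
  leading term z²: no divisor's leading term divides it; move 3z² to the remainder.
  leading term z: no divisor's leading term divides it; move 3z to the remainder.
  leading term 1: no divisor's leading term divides it; move 1 to the remainder.
  remainder 3z² + 3z + 1 ≠ 0; add g_5 = 3z² + 3z + 1 to the basis.

The other S-polynomials (S(f_2,f_3), S(f_1,g_4), S(f_2,g_4), S(f_3,g_4), S(f_1,g_5), S(f_2,g_5), S(f_3,g_5), S(g_4,g_5)) all reduce to 0 modulo the current basis, so we have a Gröbner basis.
Inter-reduce: drop elements whose leading term is divisible by another's, tail-reduce, and make monic.
Reduced Gröbner basis: {x - 3, y + 3z + 3, z² + z - 2}.

Buchberger on the second generating set:
h_1 = -3xy + 2x - 2z² - z - 1, LT = xy.
h_2 = 2x - 1, LT = x.
h_3 = 2x² + 3xy - 2x - 2y - 3z² - 3z + 1, LT = x².

S(h_1,h_2): lcm = xy. S = -3x - 3y + 3z² - 2z - 2.
  leading term x: subtract (2)·h_2 from -3x - 3y + 3z² - 2z - 2 → -3y + 3z² - 2z
  leading term y: no divisor's leading term divides it; move -3y to the remainder.
  leading term z²: no divisor's leading term divides it; move 3z² to the remainder.
  leading term z: no divisor's leading term divides it; move -2z to the remainder.
  remainder -3y + 3z² - 2z ≠ 0; add k_4 = -3y + 3z² - 2z to the basis.

S(h_1,h_3): lcm = x²y. S = -3x² + 2xy² + xy + 3xz² - 2xz - 2x + y² - 2yz² - 2yz + 3y.
  leading term x²: subtract (2x)·h_2 from -3x² + 2xy² + xy + 3xz² - 2xz - 2x + y² - 2yz² - 2yz + 3y → 2xy² + xy + 3xz² - 2xz + y² - 2yz² - 2yz + 3y
  leading term xy²: subtract (-3y)·h_1 from 2xy² + xy + 3xz² - 2xz + y² - 2yz² - 2yz + 3y → 3xz² - 2xz + y² - yz² + 2yz
  leading term xz²: subtract (-2z²)·h_2 from 3xz² - 2xz + y² - yz² + 2yz → -2xz + y² - yz² + 2yz - 2z²
  leading term xz: subtract (-z)·h_2 from -2xz + y² - yz² + 2yz - 2z² → y² - yz² + 2yz - 2z² - z
  leading term y²: subtract (2y)·k_4 from y² - yz² + 2yz - 2z² - z → -yz - 2z² - z
  leading term yz: subtract (-2z)·k_4 from -yz - 2z² - z → -z³ + z² - z
  leading term z³: no divisor's leading term divides it; move -z³ to the remainder.
  leading term z²: no divisor's leading term divides it; move z² to the remainder.
  leading term z: no divisor's leading term divides it; move -z to the remainder.
  remainder -z³ + z² - z ≠ 0; add k_5 = -z³ + z² - z to the basis.

S(h_2,h_3): lcm = x². S = 2xy - 3x + y - 2z² - 2z + 3.
  leading term xy: subtract (-3)·h_1 from 2xy - 3x + y - 2z² - 2z + 3 → 3x + y - z² + 2z
  leading term x: subtract (-2)·h_2 from 3x + y - z² + 2z → y - z² + 2z - 2
  leading term y: subtract (2)·k_4 from y - z² + 2z - 2 → -z - 2
  leading term z: no divisor's leading term divides it; move -z to the remainder.
  leading term 1: no divisor's leading term divides it; move -2 to the remainder.
  remainder -z - 2 ≠ 0; add k_6 = -z - 2 to the basis.

The other S-polynomials (S(h_1,k_4), S(h_2,k_4), S(h_3,k_4), S(h_1,k_5), S(h_2,k_5), S(h_3,k_5), S(k_4,k_5), S(h_1,k_6), S(h_2,k_6), S(h_3,k_6), S(k_4,k_6), S(k_5,k_6)) all reduce to 0 modulo the current basis, so we have a Gröbner basis.
Inter-reduce: drop elements whose leading term is divisible by another's, tail-reduce, and make monic.
Reduced Gröbner basis: {x + 3, y - 3, z + 2}.

The bases are distinct; the ideals are different.
The choice of monomial ordering does not affect the verdict — as long as both bases are computed under the same ordering, their equality decides ideal equality.

No, the ideals differ.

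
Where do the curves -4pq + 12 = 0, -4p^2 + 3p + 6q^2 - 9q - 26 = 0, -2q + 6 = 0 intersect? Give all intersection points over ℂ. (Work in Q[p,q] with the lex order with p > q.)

Compute a lex Gröbner basis by Buchberger's algorithm.
f_1 = -4pq + 12, LT = pq.
f_2 = -4p^2 + 3p + 6q^2 - 9q - 26, LT = p^2.
f_3 = -2q + 6, LT = q.

S(f_1,f_2): lcm = p^2q. S = 3/4pq - 3p + 3/2q^3 - 9/4q^2 - 13/2q.
  leading term pq: subtract (-3/16)·f_1 from 3/4pq - 3p + 3/2q^3 - 9/4q^2 - 13/2q → -3p + 3/2q^3 - 9/4q^2 - 13/2q + 9/4
  leading term p: no divisor's leading term divides it; move -3p to the remainder.
  leading term q^3: subtract (-3/4q^2)·f_3 from 3/2q^3 - 9/4q^2 - 13/2q + 9/4 → 9/4q^2 - 13/2q + 9/4
  leading term q^2: subtract (-9/8q)·f_3 from 9/4q^2 - 13/2q + 9/4 → 1/4q + 9/4
  leading term q: subtract (-1/8)·f_3 from 1/4q + 9/4 → 3
  leading term 1: no divisor's leading term divides it; move 3 to the remainder.
  remainder -3p + 3 ≠ 0; add h_4 = -3p + 3 to the basis.

The other S-polynomials (S(f_1,f_3), S(f_2,f_3), S(f_1,h_4), S(f_2,h_4), S(f_3,h_4)) all reduce to 0 modulo the current basis, so we have a Gröbner basis.
Inter-reduce: drop elements whose leading term is divisible by another's, tail-reduce, and make monic.
Reduced Gröbner basis: {p - 1, q - 3}.

Since the basis is lex-ordered, q - 3 is univariate in q. Its roots are {3}. Back-substituting each root into the other basis elements fixes the other coordinates.
  q = 3: the earlier basis element becomes p - 1 = 0, giving p = 1 — point (1, 3).
Substituting each solution back into the original system confirms all equations vanish.

{(1, 3)}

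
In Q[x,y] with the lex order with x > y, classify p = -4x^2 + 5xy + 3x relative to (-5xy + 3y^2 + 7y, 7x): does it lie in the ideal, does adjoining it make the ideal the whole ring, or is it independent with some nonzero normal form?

First compute the reduced Gröbner basis of I by Buchberger's algorithm.
f_1 = -5xy + 3y^2 + 7y, LT = xy.
f_2 = 7x, LT = x.

S(f_1,f_2): lcm = xy. S = -3/5y^2 - 7/5y.
  reduce S modulo (f_1, f_2):
  remainder -3/5y^2 - 7/5y ≠ 0; add h_3 = -3/5y^2 - 7/5y to the basis.

The other S-polynomials (S(f_1,h_3), S(f_2,h_3)) all reduce to 0 modulo the current basis, so we have a Gröbner basis.
Inter-reduce: drop elements whose leading term is divisible by another's, tail-reduce, and make monic.
Reduced Gröbner basis: {x, y^2 + 7/3y}.
Label its elements g_1 = x, g_2 = y^2 + 7/3y.

Reduce p = -4x^2 + 5xy + 3x modulo G:
  leading term x^2: subtract (-4x)·g_1 from -4x^2 + 5xy + 3x → 5xy + 3x
  leading term xy: subtract (5y)·g_1 from 5xy + 3x → 3x
  leading term x: subtract (3)·g_1 from 3x → 0
  normal form = 0.
Since the normal form is 0, p ∈ I.

Ideal membership is decidable via reduction modulo a Gröbner basis.

-4x^2 + 5xy + 3x lies in I (it reduces to 0).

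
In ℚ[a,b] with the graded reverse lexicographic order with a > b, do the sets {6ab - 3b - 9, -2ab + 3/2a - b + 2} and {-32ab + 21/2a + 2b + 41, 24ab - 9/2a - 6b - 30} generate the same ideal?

No, the ideals differ.

Two ideals are equal iff their reduced Gröbner bases coincide (the reduced basis is unique for a fixed ordering).
Buchberger on the first generating set:
f_1 = 6ab - 3b - 9, LT = ab.
f_2 = -2ab + 3/2a - b + 2, LT = ab.

S(f_1,f_2): lcm = ab. S = ¾a - b - ½.
  reduce S modulo (f_1, f_2):
  remainder ¾a - b - ½ ≠ 0; add g_3 = ¾a - b - ½ to the basis.

S(f_1,g_3): lcm = ab. S = 4/3b² + ⅙b - 3/2.
  reduce S modulo (f_1, f_2, g_3):
  remainder 4/3b² + ⅙b - 3/2 ≠ 0; add g_4 = 4/3b² + ⅙b - 3/2 to the basis.

The other S-polynomials (S(f_2,g_3), S(f_1,g_4), S(f_2,g_4), S(g_3,g_4)) all reduce to 0 modulo the current basis, so we have a Gröbner basis.
Inter-reduce: drop elements whose leading term is divisible by another's, tail-reduce, and make monic.
Reduced Gröbner basis: {b² + ⅛b - 9/8, a - 4/3b - ⅔}.

Buchberger on the second generating set:
h_1 = -32ab + 21/2a + 2b + 41, LT = ab.
h_2 = 24ab - 9/2a - 6b - 30, LT = ab.

S(h_1,h_2): lcm = ab. S = -9/64a + 3/16b - 1/32.
  reduce S modulo (h_1, h_2):
  remainder -9/64a + 3/16b - 1/32 ≠ 0; add k_3 = -9/64a + 3/16b - 1/32 to the basis.

S(h_1,k_3): lcm = ab. S = 4/3b² - 21/64a - 41/144b - 41/32.
  reduce S modulo (h_1, h_2, k_3):
  remainder 4/3b² - 13/18b - 29/24 ≠ 0; add k_4 = 4/3b² - 13/18b - 29/24 to the basis.

The other S-polynomials (S(h_2,k_3), S(h_1,k_4), S(h_2,k_4), S(k_3,k_4)) all reduce to 0 modulo the current basis, so we have a Gröbner basis.
Inter-reduce: drop elements whose leading term is divisible by another's, tail-reduce, and make monic.
Reduced Gröbner basis: {b² - 13/24b - 29/32, a - 4/3b + 2/9}.

These differ, so the ideals are not equal.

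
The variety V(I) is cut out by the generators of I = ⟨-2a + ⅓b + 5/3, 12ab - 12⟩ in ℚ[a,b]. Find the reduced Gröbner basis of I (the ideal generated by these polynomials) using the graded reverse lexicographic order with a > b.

This is the nonlinear analogue of row-reducing a linear system.

f_1 = -2a + ⅓b + 5/3, LT = a.
f_2 = 12ab - 12, LT = ab.

S(f_1,f_2): lcm = ab. S = -⅙b² - ⅚b + 1.
  leading term b²: no divisor's leading term divides it; move -⅙b² to the remainder.
  leading term b: no divisor's leading term divides it; move -⅚b to the remainder.
  leading term 1: no divisor's leading term divides it; move 1 to the remainder.
  remainder -⅙b² - ⅚b + 1 ≠ 0; add g_3 = -⅙b² - ⅚b + 1 to the basis.

The other S-polynomials (S(f_1,g_3), S(f_2,g_3)) all reduce to 0 modulo the current basis, so we have a Gröbner basis.
Inter-reduce: drop elements whose leading term is divisible by another's, tail-reduce, and make monic.

G = {b² + 5b - 6, a - ⅙b - ⅚}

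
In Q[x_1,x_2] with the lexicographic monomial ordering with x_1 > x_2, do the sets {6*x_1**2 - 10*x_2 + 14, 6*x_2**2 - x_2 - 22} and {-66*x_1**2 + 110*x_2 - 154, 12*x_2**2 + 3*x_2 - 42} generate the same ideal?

Equality of ideals is decidable: compute both reduced Gröbner bases (unique for the ordering) and check whether they agree.
Buchberger on the first generating set:
f_1 = 6*x_1**2 - 10*x_2 + 14, LT = x_1**2.
f_2 = 6*x_2**2 - x_2 - 22, LT = x_2**2.

The S-polynomials (S(f_1,f_2)) all reduce to 0 modulo the current basis, so we have a Gröbner basis.
Inter-reduce: drop elements whose leading term is divisible by another's, tail-reduce, and make monic.
Reduced Gröbner basis: {x_1**2 - 5/3*x_2 + 7/3, x_2**2 - 1/6*x_2 - 11/3}.

Buchberger on the second generating set:
h_1 = -66*x_1**2 + 110*x_2 - 154, LT = x_1**2.
h_2 = 12*x_2**2 + 3*x_2 - 42, LT = x_2**2.

The S-polynomials (S(h_1,h_2)) all reduce to 0 modulo the current basis, so we have a Gröbner basis.
Inter-reduce: drop elements whose leading term is divisible by another's, tail-reduce, and make monic.
Reduced Gröbner basis: {x_1**2 - 5/3*x_2 + 7/3, x_2**2 + 1/4*x_2 - 7/2}.

The bases are distinct; the ideals are different.

No, the ideals differ.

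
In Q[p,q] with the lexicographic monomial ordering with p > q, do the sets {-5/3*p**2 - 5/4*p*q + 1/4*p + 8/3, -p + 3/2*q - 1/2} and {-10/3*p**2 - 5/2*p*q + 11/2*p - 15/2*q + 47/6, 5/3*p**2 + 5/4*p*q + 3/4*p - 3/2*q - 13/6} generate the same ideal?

Yes, the ideals are equal.

Two ideals are equal iff their reduced Gröbner bases coincide (the reduced basis is unique for a fixed ordering).
Buchberger on the first generating set:
f_1 = -5/3*p**2 - 5/4*p*q + 1/4*p + 8/3, LT = p**2.
f_2 = -p + 3/2*q - 1/2, LT = p.

S(f_1,f_2): lcm = p**2. S = 9/4*p*q - 13/20*p - 8/5.
  leading term p*q: subtract (-9/4*q)·f_2 from 9/4*p*q - 13/20*p - 8/5 → -13/20*p + 27/8*q**2 - 9/8*q - 8/5
  leading term p: subtract (13/20)·f_2 from -13/20*p + 27/8*q**2 - 9/8*q - 8/5 → 27/8*q**2 - 21/10*q - 51/40
  leading term q**2: no divisor's leading term divides it; move 27/8*q**2 to the remainder.
  leading term q: no divisor's leading term divides it; move -21/10*q to the remainder.
  leading term 1: no divisor's leading term divides it; move -51/40 to the remainder.
  remainder 27/8*q**2 - 21/10*q - 51/40 ≠ 0; add g_3 = 27/8*q**2 - 21/10*q - 51/40 to the basis.

S(f_1,g_3): leading monomials are coprime, so the S-polynomial reduces to 0 (Buchberger's first criterion).
S(f_2,g_3): leading monomials are coprime, so the S-polynomial reduces to 0 (Buchberger's first criterion).
Every S-polynomial of the final basis reduces to 0, so we have a Gröbner basis.
Inter-reduce: drop elements whose leading term is divisible by another's, tail-reduce, and make monic.
Reduced Gröbner basis: {p - 3/2*q + 1/2, q**2 - 28/45*q - 17/45}.

Buchberger on the second generating set:
h_1 = -10/3*p**2 - 5/2*p*q + 11/2*p - 15/2*q + 47/6, LT = p**2.
h_2 = 5/3*p**2 + 5/4*p*q + 3/4*p - 3/2*q - 13/6, LT = p**2.

S(h_1,h_2): lcm = p**2. S = -21/10*p + 63/20*q - 21/20.
  leading term p: no divisor's leading term divides it; move -21/10*p to the remainder.
  leading term q: no divisor's leading term divides it; move 63/20*q to the remainder.
  leading term 1: no divisor's leading term divides it; move -21/20 to the remainder.
  remainder -21/10*p + 63/20*q - 21/20 ≠ 0; add k_3 = -21/10*p + 63/20*q - 21/20 to the basis.

S(h_1,k_3): lcm = p**2. S = 9/4*p*q - 43/20*p + 9/4*q - 47/20.
  leading term p*q: subtract (-15/14*q)·k_3 from 9/4*p*q - 43/20*p + 9/4*q - 47/20 → -43/20*p + 27/8*q**2 + 9/8*q - 47/20
  leading term p: subtract (43/42)·k_3 from -43/20*p + 27/8*q**2 + 9/8*q - 47/20 → 27/8*q**2 - 21/10*q - 51/40
  leading term q**2: no divisor's leading term divides it; move 27/8*q**2 to the remainder.
  leading term q: no divisor's leading term divides it; move -21/10*q to the remainder.
  leading term 1: no divisor's leading term divides it; move -51/40 to the remainder.
  remainder 27/8*q**2 - 21/10*q - 51/40 ≠ 0; add k_4 = 27/8*q**2 - 21/10*q - 51/40 to the basis.

S(h_2,k_3): lcm = p**2. S = 9/4*p*q - 1/20*p - 9/10*q - 13/10.
  leading term p*q: subtract (-15/14*q)·k_3 from 9/4*p*q - 1/20*p - 9/10*q - 13/10 → -1/20*p + 27/8*q**2 - 81/40*q - 13/10
  leading term p: subtract (1/42)·k_3 from -1/20*p + 27/8*q**2 - 81/40*q - 13/10 → 27/8*q**2 - 21/10*q - 51/40
  leading term q**2: subtract (1)·k_4 from 27/8*q**2 - 21/10*q - 51/40 → 0
  remainder 0.

S(h_1,k_4): leading monomials are coprime, so the S-polynomial reduces to 0 (Buchberger's first criterion).
S(h_2,k_4): leading monomials are coprime, so the S-polynomial reduces to 0 (Buchberger's first criterion).
S(k_3,k_4): leading monomials are coprime, so the S-polynomial reduces to 0 (Buchberger's first criterion).
Every S-polynomial of the final basis reduces to 0, so we have a Gröbner basis.
Inter-reduce: drop elements whose leading term is divisible by another's, tail-reduce, and make monic.
Reduced Gröbner basis: {p - 3/2*q + 1/2, q**2 - 28/45*q - 17/45}.

The two bases agree; hence the ideals are identical.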